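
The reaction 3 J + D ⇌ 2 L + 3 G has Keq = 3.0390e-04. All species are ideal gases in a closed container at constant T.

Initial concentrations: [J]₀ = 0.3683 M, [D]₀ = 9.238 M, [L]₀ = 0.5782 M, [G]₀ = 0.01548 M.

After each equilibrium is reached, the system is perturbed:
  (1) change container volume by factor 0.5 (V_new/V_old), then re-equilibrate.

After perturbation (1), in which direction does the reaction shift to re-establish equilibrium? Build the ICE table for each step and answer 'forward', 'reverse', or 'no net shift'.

Direction: reverse

Q₀ = 2.6871e-06 vs Keq = 3.0390e-04 ⇒ Q<K, forward
Step 1:
                    J           D           L           G
  Initial      0.3683       9.238      0.5782     0.01548
  Change     -0.04743    -0.01581     0.03162     0.04743
  Equil        0.3209       9.222      0.6098     0.06291
  solve Keq expr → x = 0.01581; check Q = 3.0390e-04
Then change container volume by factor 0.5 (V_new/V_old).
Step 2:
                    J           D           L           G
  Initial      0.6417       18.44        1.22      0.1258
  Change      0.02173    0.007245    -0.01449    -0.02173
  Equil        0.6635       18.45       1.205      0.1041
  solve Keq expr → x = -0.007245; check Q = 3.0390e-04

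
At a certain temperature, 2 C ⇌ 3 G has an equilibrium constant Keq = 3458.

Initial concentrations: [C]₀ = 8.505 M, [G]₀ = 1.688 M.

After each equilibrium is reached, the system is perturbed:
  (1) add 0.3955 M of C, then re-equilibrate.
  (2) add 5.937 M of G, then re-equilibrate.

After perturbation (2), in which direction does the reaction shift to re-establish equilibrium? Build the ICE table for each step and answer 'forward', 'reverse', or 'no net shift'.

Direction: reverse

Q₀ = 0.06649 vs Keq = 3458 ⇒ Q<K, forward
Step 1:
                    C           G
  I             8.505       1.688
  C            -7.688       11.53
  E            0.8174       13.22
  solve Keq expr → x = 3.844; check Q = 3458
Then add 0.3955 M of C.
Step 2:
                    C           G
  I             1.213       13.22
  C           -0.3468      0.5202
  E            0.8661       13.74
  solve Keq expr → x = 0.1734; check Q = 3458
Then add 5.937 M of G.
Step 3:
                    C           G
  I            0.8661       19.68
  C            0.5293     -0.7939
  E             1.395       18.88
  solve Keq expr → x = -0.2646; check Q = 3458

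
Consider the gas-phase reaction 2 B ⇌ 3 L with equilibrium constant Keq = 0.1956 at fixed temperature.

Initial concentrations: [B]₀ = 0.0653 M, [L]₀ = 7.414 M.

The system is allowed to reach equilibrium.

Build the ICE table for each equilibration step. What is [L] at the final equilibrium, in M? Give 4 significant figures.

Q₀ = 9.5572e+04 vs Keq = 0.1956 ⇒ Q>K, reverse
Step 1:
                    B           L
  I            0.0653       7.414
  C             3.963      -5.944
  E             4.028        1.47
  solve Keq expr → x = -1.981; check Q = 0.1956

[L]_eq = 1.47 M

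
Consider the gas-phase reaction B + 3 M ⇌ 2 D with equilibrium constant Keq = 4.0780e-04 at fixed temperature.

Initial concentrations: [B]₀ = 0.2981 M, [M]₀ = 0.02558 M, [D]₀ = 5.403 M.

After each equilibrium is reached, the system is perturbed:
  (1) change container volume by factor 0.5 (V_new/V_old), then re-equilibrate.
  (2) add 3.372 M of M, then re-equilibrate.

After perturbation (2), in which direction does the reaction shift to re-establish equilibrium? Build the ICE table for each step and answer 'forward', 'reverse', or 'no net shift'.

Direction: forward

Q₀ = 5.8507e+06 vs Keq = 4.0780e-04 ⇒ Q>K, reverse
Step 1:
                   B          M          D
  init        0.2981    0.02558      5.403
  Δ            2.384      7.151     -4.767
  eq           2.682      7.176     0.6358
  solve Keq expr → x = -2.384; check Q = 4.0780e-04
Then change container volume by factor 0.5 (V_new/V_old).
Step 2:
                   B          M          D
  init         5.363      14.35      1.272
  Δ          -0.4253     -1.276     0.8506
  eq           4.938      13.08      2.122
  solve Keq expr → x = 0.4253; check Q = 4.0780e-04
Then add 3.372 M of M.
Step 3:
                   B          M          D
  init         4.938      16.45      2.122
  Δ          -0.2818    -0.8455     0.5637
  eq           4.656       15.6      2.686
  solve Keq expr → x = 0.2818; check Q = 4.0780e-04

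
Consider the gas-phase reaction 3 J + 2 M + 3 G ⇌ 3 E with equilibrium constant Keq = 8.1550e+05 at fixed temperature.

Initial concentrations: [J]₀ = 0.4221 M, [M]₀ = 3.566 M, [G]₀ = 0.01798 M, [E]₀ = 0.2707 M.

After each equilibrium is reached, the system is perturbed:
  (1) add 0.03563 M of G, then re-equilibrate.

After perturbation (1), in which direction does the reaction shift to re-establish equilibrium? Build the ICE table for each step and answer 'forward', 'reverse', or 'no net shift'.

Direction: forward

Q₀ = 3569 vs Keq = 8.1550e+05 ⇒ Q<K, forward
Step 1:
                    J           M           G           E
  I            0.4221       3.566     0.01798      0.2707
  C          -0.01476    -0.00984    -0.01476     0.01476
  E            0.4073       3.556     0.00322      0.2855
  solve Keq expr → x = 0.00492; check Q = 8.1550e+05
Then add 0.03563 M of G.
Step 2:
                    J           M           G           E
  I            0.4073       3.556     0.03885      0.2855
  C          -0.03488    -0.02325    -0.03488     0.03488
  E            0.3725       3.533    0.003969      0.3203
  solve Keq expr → x = 0.01163; check Q = 8.1550e+05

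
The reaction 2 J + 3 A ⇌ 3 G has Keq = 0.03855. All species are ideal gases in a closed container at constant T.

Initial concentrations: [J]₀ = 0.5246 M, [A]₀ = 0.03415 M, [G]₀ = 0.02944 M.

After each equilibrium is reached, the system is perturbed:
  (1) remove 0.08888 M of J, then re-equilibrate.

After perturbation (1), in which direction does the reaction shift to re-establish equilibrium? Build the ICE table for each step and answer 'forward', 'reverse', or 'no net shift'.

Q₀ = 2.328 vs Keq = 0.03855 ⇒ Q>K, reverse
Step 1:
                    J           A           G
  I            0.5246     0.03415     0.02944
  C            0.0119     0.01784    -0.01784
  E            0.5365     0.05199      0.0116
  solve Keq expr → x = -0.005948; check Q = 0.03855
Then remove 0.08888 M of J.
Step 2:
                    J           A           G
  I            0.4476     0.05199      0.0116
  C        7.2790e-04    0.001092   -0.001092
  E            0.4483     0.05309      0.0105
  solve Keq expr → x = -3.6395e-04; check Q = 0.03855

Direction: reverse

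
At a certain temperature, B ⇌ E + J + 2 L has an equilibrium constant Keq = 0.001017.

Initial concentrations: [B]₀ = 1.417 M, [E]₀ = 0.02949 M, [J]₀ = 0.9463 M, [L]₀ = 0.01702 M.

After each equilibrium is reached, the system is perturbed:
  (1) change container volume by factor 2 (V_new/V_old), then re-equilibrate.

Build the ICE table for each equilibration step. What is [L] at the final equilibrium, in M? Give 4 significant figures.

Q₀ = 5.7050e-06 vs Keq = 0.001017 ⇒ Q<K, forward
Step 1:
                    B           E           J           L
  init          1.417     0.02949      0.9463     0.01702
  Δ          -0.05533     0.05533     0.05533      0.1107
  eq            1.362     0.08482       1.002      0.1277
  solve Keq expr → x = 0.05533; check Q = 0.001017
Then change container volume by factor 2 (V_new/V_old).
Step 2:
                    B           E           J           L
  init         0.6808     0.04241      0.5008     0.06384
  Δ          -0.03238     0.03238     0.03238     0.06476
  eq           0.6485     0.07479      0.5332      0.1286
  solve Keq expr → x = 0.03238; check Q = 0.001017

[L]_eq = 0.1286 M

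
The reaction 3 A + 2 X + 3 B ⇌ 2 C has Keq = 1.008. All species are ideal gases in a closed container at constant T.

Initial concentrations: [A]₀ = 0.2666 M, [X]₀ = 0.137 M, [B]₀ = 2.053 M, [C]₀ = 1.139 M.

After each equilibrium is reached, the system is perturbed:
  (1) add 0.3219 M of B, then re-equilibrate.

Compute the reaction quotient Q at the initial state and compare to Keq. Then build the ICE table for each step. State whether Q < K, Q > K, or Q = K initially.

Q₀ = 421.6; Q > K (proceeds reverse)

Q₀ = 421.6 vs Keq = 1.008 ⇒ Q>K, reverse
Step 1:
                    A           X           B           C
  Initial      0.2666       0.137       2.053       1.139
  Change       0.4055      0.2703      0.4055     -0.2703
  Equil        0.6721      0.4073       2.459      0.8687
  solve Keq expr → x = -0.1352; check Q = 1.008
Then add 0.3219 M of B.
Step 2:
                    A           X           B           C
  Initial      0.6721      0.4073        2.78      0.8687
  Change     -0.03497    -0.02331    -0.03497     0.02331
  Equil        0.6371       0.384       2.745       0.892
  solve Keq expr → x = 0.01166; check Q = 1.008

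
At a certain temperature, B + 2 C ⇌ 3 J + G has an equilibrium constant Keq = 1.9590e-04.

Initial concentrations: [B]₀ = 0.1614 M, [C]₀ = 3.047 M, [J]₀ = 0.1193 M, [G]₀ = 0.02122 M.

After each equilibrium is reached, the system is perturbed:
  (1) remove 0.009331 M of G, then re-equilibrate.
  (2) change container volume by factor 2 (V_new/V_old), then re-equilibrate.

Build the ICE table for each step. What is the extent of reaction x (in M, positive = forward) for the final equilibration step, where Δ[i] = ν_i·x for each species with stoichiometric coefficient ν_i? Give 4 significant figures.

x = 0.004422 M

Q₀ = 2.4045e-05 vs Keq = 1.9590e-04 ⇒ Q<K, forward
Step 1:
                   B          C          J          G
  I           0.1614      3.047     0.1193    0.02122
  C         -0.02064   -0.04128    0.06192    0.02064
  E           0.1408      3.006     0.1812    0.04186
  solve Keq expr → x = 0.02064; check Q = 1.9590e-04
Then remove 0.009331 M of G.
Step 2:
                   B          C          J          G
  I           0.1408      3.006     0.1812    0.03253
  C        -0.002917  -0.005834   0.008752   0.002917
  E           0.1378          3       0.19    0.03545
  solve Keq expr → x = 0.002917; check Q = 1.9590e-04
Then change container volume by factor 2 (V_new/V_old).
Step 3:
                   B          C          J          G
  I          0.06892        1.5    0.09499    0.01772
  C        -0.004422  -0.008845    0.01327   0.004422
  E           0.0645      1.491     0.1083    0.02215
  solve Keq expr → x = 0.004422; check Q = 1.9590e-04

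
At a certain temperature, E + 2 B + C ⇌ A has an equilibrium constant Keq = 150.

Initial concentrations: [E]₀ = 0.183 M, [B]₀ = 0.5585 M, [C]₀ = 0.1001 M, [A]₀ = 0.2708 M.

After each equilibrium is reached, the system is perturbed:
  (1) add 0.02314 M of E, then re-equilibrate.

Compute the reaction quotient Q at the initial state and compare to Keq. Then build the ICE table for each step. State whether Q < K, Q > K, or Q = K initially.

Q₀ = 47.39 vs Keq = 150 ⇒ Q<K, forward
Step 1:
                  E         B         C         A
  Initial     0.183    0.5585    0.1001    0.2708
  Change   -0.03852  -0.07705  -0.03852   0.03852
  Equil      0.1445    0.4815   0.06158    0.3093
  solve Keq expr → x = 0.03852; check Q = 150
Then add 0.02314 M of E.
Step 2:
                  E         B         C         A
  Initial    0.1676    0.4815   0.06158    0.3093
  Change  -0.004309 -0.008619 -0.004309  0.004309
  Equil      0.1633    0.4728   0.05727    0.3136
  solve Keq expr → x = 0.004309; check Q = 150

Q₀ = 47.39; Q < K (proceeds forward)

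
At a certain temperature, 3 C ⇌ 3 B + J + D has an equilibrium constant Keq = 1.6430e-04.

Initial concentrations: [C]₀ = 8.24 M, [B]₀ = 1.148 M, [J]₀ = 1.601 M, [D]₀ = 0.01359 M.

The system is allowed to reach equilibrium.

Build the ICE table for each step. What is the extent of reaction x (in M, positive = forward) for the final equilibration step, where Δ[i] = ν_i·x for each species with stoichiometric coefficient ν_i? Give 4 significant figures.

x = 0.01836 M

Q₀ = 5.8838e-05 vs Keq = 1.6430e-04 ⇒ Q<K, forward
Step 1:
                  C         B         J         D
  I            8.24     1.148     1.601   0.01359
  C        -0.05508   0.05508   0.01836   0.01836
  E           8.185     1.203     1.619   0.03195
  solve Keq expr → x = 0.01836; check Q = 1.6430e-04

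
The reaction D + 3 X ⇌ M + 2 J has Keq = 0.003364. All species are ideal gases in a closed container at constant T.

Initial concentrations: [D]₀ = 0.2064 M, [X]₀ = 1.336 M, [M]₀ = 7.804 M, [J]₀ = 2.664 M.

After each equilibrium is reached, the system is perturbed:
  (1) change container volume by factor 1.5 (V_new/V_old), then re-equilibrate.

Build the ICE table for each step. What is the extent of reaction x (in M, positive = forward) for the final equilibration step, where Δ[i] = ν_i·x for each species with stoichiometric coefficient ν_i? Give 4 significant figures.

Q₀ = 112.5 vs Keq = 0.003364 ⇒ Q>K, reverse
Step 1:
                    D           X           M           J
  init         0.2064       1.336       7.804       2.664
  Δ             1.188       3.563      -1.188      -2.375
  eq            1.394       4.899       6.616      0.2887
  solve Keq expr → x = -1.188; check Q = 0.003364
Then change container volume by factor 1.5 (V_new/V_old).
Step 2:
                    D           X           M           J
  init         0.9294       3.266       4.411      0.1925
  Δ           0.01521     0.04564    -0.01521    -0.03042
  eq           0.9446       3.312       4.396       0.162
  solve Keq expr → x = -0.01521; check Q = 0.003364

x = -0.01521 M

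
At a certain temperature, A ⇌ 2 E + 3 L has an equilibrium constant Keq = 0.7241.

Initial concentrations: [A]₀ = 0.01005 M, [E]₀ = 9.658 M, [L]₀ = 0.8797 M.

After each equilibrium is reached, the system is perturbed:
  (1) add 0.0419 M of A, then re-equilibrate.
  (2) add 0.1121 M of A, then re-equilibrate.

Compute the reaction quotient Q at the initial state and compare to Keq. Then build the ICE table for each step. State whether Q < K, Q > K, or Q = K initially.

Q₀ = 6318; Q > K (proceeds reverse)

Q₀ = 6318 vs Keq = 0.7241 ⇒ Q>K, reverse
Step 1:
                   A          E          L
  init       0.01005      9.658     0.8797
  Δ           0.2496    -0.4992    -0.7488
  eq          0.2597      9.159     0.1309
  solve Keq expr → x = -0.2496; check Q = 0.7241
Then add 0.0419 M of A.
Step 2:
                   A          E          L
  init        0.3016      9.159     0.1309
  Δ        -0.002109   0.004219   0.006328
  eq          0.2995      9.163     0.1372
  solve Keq expr → x = 0.002109; check Q = 0.7241
Then add 0.1121 M of A.
Step 3:
                   A          E          L
  init        0.4116      9.163     0.1372
  Δ        -0.004876   0.009752    0.01463
  eq          0.4067      9.173     0.1518
  solve Keq expr → x = 0.004876; check Q = 0.7241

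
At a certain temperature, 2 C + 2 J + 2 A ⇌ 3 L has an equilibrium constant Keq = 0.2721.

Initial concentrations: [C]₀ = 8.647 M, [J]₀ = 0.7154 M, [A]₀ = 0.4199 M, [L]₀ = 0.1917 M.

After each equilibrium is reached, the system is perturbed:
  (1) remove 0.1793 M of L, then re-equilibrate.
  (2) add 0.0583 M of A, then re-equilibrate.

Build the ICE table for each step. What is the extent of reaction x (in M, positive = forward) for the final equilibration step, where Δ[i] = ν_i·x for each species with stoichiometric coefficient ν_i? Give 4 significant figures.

x = 0.01324 M

Q₀ = 0.001044 vs Keq = 0.2721 ⇒ Q<K, forward
Step 1:
                  C         J         A         L
  I           8.647    0.7154    0.4199    0.1917
  C         -0.2325   -0.2325   -0.2325    0.3487
  E           8.415    0.4829    0.1874    0.5404
  solve Keq expr → x = 0.1162; check Q = 0.2721
Then remove 0.1793 M of L.
Step 2:
                  C         J         A         L
  I           8.415    0.4829    0.1874    0.3611
  C        -0.04295  -0.04295  -0.04295   0.06442
  E           8.372      0.44    0.1445    0.4255
  solve Keq expr → x = 0.02147; check Q = 0.2721
Then add 0.0583 M of A.
Step 3:
                  C         J         A         L
  I           8.372      0.44    0.2028    0.4255
  C        -0.02648  -0.02648  -0.02648   0.03971
  E           8.345    0.4135    0.1763    0.4652
  solve Keq expr → x = 0.01324; check Q = 0.2721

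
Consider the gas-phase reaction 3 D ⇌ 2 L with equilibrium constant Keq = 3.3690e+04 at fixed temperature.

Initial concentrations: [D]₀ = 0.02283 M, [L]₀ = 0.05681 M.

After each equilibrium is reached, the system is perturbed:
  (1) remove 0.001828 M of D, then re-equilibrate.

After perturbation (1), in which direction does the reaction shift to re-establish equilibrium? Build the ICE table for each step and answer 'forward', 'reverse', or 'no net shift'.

Q₀ = 271.2 vs Keq = 3.3690e+04 ⇒ Q<K, forward
Step 1:
                    D           L
  init        0.02283     0.05681
  Δ          -0.01764     0.01176
  eq         0.005187     0.06857
  solve Keq expr → x = 0.005881; check Q = 3.3690e+04
Then remove 0.001828 M of D.
Step 2:
                    D           L
  init       0.003359     0.06857
  Δ          0.001768   -0.001179
  eq         0.005128     0.06739
  solve Keq expr → x = -5.8946e-04; check Q = 3.3690e+04

Direction: reverse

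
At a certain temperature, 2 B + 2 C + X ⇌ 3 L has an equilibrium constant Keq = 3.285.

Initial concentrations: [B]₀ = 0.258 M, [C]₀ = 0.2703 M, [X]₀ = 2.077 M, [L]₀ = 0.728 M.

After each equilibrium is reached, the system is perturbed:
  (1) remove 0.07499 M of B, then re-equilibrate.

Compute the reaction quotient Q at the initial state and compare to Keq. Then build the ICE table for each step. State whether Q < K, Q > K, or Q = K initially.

Q₀ = 38.2 vs Keq = 3.285 ⇒ Q>K, reverse
Step 1:
                   B          C          X          L
  init         0.258     0.2703      2.077      0.728
  Δ           0.1239     0.1239    0.06197    -0.1859
  eq          0.3819     0.3942      2.139     0.5421
  solve Keq expr → x = -0.06197; check Q = 3.285
Then remove 0.07499 M of B.
Step 2:
                   B          C          X          L
  init        0.3069     0.3942      2.139     0.5421
  Δ          0.02183    0.02183    0.01091   -0.03274
  eq          0.3288     0.4161       2.15     0.5094
  solve Keq expr → x = -0.01091; check Q = 3.285

Q₀ = 38.2; Q > K (proceeds reverse)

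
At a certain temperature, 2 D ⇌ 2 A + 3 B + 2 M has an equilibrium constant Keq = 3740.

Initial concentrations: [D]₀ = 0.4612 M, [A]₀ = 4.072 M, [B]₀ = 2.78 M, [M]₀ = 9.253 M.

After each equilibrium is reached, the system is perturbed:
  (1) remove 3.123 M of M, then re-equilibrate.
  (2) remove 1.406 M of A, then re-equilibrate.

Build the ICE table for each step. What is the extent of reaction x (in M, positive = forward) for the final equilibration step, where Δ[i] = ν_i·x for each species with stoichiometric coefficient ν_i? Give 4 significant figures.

Q₀ = 1.4340e+05 vs Keq = 3740 ⇒ Q>K, reverse
Step 1:
                    D           A           B           M
  Initial      0.4612       4.072        2.78       9.253
  Change       0.6693     -0.6693      -1.004     -0.6693
  Equil          1.13       3.403       1.776       8.584
  solve Keq expr → x = -0.3346; check Q = 3740
Then remove 3.123 M of M.
Step 2:
                    D           A           B           M
  Initial        1.13       3.403       1.776       5.461
  Change      -0.1733      0.1733        0.26      0.1733
  Equil        0.9571       3.576       2.036       5.634
  solve Keq expr → x = 0.08666; check Q = 3740
Then remove 1.406 M of A.
Step 3:
                    D           A           B           M
  Initial      0.9571        2.17       2.036       5.634
  Change      -0.1776      0.1776      0.2665      0.1776
  Equil        0.7795       2.348       2.303       5.812
  solve Keq expr → x = 0.08882; check Q = 3740

x = 0.08882 M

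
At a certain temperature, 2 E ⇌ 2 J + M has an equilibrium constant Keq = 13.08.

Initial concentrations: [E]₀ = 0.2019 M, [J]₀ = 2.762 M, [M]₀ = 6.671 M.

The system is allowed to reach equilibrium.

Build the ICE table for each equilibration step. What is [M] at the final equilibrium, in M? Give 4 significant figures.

[M]_eq = 6.169 M

Q₀ = 1248 vs Keq = 13.08 ⇒ Q>K, reverse
Step 1:
                  E         J         M
  Initial    0.2019     2.762     6.671
  Change      1.005    -1.005   -0.5024
  Equil       1.207     1.757     6.169
  solve Keq expr → x = -0.5024; check Q = 13.08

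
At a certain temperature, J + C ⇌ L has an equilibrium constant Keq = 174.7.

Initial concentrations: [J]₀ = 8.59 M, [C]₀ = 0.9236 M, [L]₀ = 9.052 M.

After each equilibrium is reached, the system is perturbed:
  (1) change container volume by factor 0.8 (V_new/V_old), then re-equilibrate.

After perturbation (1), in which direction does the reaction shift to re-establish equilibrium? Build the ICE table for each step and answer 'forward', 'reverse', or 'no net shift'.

Q₀ = 1.141 vs Keq = 174.7 ⇒ Q<K, forward
Step 1:
                    J           C           L
  Initial        8.59      0.9236       9.052
  Change      -0.9162     -0.9162      0.9162
  Equil         7.674    0.007435       9.968
  solve Keq expr → x = 0.9162; check Q = 174.7
Then change container volume by factor 0.8 (V_new/V_old).
Step 2:
                    J           C           L
  Initial       9.592    0.009294       12.46
  Change    -0.001856   -0.001856    0.001856
  Equil          9.59    0.007438       12.46
  solve Keq expr → x = 0.001856; check Q = 174.7

Direction: forward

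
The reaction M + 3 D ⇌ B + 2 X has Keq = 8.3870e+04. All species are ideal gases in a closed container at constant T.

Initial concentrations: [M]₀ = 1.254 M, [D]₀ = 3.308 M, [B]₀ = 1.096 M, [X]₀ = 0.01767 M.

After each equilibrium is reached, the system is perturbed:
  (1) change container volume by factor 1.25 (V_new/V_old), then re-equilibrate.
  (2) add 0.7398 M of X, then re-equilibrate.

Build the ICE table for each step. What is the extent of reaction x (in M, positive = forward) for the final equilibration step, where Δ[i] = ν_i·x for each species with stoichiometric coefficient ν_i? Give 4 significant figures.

x = -0.006135 M

Q₀ = 7.5386e-06 vs Keq = 8.3870e+04 ⇒ Q<K, forward
Step 1:
                    M           D           B           X
  Initial       1.254       3.308       1.096     0.01767
  Change       -1.073       -3.22       1.073       2.147
  Equil        0.1805     0.08756       2.169       2.165
  solve Keq expr → x = 1.073; check Q = 8.3870e+04
Then change container volume by factor 1.25 (V_new/V_old).
Step 2:
                    M           D           B           X
  Initial      0.1444     0.07005       1.736       1.732
  Change     0.001667    0.005001   -0.001667   -0.003334
  Equil        0.1461     0.07505       1.734       1.728
  solve Keq expr → x = -0.001667; check Q = 8.3870e+04
Then add 0.7398 M of X.
Step 3:
                    M           D           B           X
  Initial      0.1461     0.07505       1.734       2.468
  Change     0.006135      0.0184   -0.006135    -0.01227
  Equil        0.1522     0.09346       1.728       2.456
  solve Keq expr → x = -0.006135; check Q = 8.3870e+04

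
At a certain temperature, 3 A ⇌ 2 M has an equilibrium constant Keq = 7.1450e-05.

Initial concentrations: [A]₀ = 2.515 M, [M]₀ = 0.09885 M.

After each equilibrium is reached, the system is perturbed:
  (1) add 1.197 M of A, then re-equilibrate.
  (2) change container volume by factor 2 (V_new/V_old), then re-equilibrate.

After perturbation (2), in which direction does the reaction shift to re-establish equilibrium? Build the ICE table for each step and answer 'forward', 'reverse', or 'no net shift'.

Direction: reverse

Q₀ = 6.1424e-04 vs Keq = 7.1450e-05 ⇒ Q>K, reverse
Step 1:
                   A          M
  Initial      2.515    0.09885
  Change     0.09482   -0.06321
  Equil         2.61    0.03564
  solve Keq expr → x = -0.03161; check Q = 7.1450e-05
Then add 1.197 M of A.
Step 2:
                   A          M
  Initial      3.807    0.03564
  Change    -0.03926    0.02618
  Equil        3.768    0.06181
  solve Keq expr → x = 0.01309; check Q = 7.1450e-05
Then change container volume by factor 2 (V_new/V_old).
Step 3:
                   A          M
  Initial      1.884    0.03091
  Change     0.01323  -0.008822
  Equil        1.897    0.02209
  solve Keq expr → x = -0.004411; check Q = 7.1450e-05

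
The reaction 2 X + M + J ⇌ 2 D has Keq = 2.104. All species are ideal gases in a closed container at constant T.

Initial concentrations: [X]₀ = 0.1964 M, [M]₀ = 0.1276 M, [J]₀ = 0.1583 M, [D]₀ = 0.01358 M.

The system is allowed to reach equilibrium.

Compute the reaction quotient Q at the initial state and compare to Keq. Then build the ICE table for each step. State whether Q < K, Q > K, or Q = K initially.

Q₀ = 0.2367; Q < K (proceeds forward)

Q₀ = 0.2367 vs Keq = 2.104 ⇒ Q<K, forward
Step 1:
                  X         M         J         D
  Initial    0.1964    0.1276    0.1583   0.01358
  Change   -0.02016  -0.01008  -0.01008   0.02016
  Equil      0.1762    0.1175    0.1482   0.03374
  solve Keq expr → x = 0.01008; check Q = 2.104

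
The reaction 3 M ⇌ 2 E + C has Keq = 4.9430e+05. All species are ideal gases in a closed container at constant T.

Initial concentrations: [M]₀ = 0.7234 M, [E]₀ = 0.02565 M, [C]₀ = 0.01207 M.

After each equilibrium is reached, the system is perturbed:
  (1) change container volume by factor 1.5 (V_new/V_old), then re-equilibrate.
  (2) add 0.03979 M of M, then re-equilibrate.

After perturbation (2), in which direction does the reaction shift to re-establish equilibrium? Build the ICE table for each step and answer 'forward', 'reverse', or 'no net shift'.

Direction: forward

Q₀ = 2.0977e-05 vs Keq = 4.9430e+05 ⇒ Q<K, forward
Step 1:
                  M         E         C
  Initial    0.7234   0.02565   0.01207
  Change    -0.7183    0.4789    0.2394
  Equil     0.00506    0.5045    0.2515
  solve Keq expr → x = 0.2394; check Q = 4.9430e+05
Then change container volume by factor 1.5 (V_new/V_old).
Step 2:
                  M         E         C
  Initial  0.003373    0.3364    0.1677
  Change          0         0         0
  Equil    0.003373    0.3364    0.1677
  solve Keq expr → x = 0; check Q = 4.9430e+05
Then add 0.03979 M of M.
Step 3:
                  M         E         C
  Initial   0.04316    0.3364    0.1677
  Change   -0.03953   0.02635   0.01318
  Equil    0.003638    0.3627    0.1809
  solve Keq expr → x = 0.01318; check Q = 4.9430e+05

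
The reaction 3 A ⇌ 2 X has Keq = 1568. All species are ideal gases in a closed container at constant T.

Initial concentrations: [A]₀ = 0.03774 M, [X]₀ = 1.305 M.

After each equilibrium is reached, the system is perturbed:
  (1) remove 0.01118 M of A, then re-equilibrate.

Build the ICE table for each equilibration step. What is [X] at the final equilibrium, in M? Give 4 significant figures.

Q₀ = 3.1682e+04 vs Keq = 1568 ⇒ Q>K, reverse
Step 1:
                    A           X
  I           0.03774       1.305
  C           0.06284    -0.04189
  E            0.1006       1.263
  solve Keq expr → x = -0.02095; check Q = 1568
Then remove 0.01118 M of A.
Step 2:
                    A           X
  I            0.0894       1.263
  C            0.0108   -0.007198
  E            0.1002       1.256
  solve Keq expr → x = -0.003599; check Q = 1568

[X]_eq = 1.256 M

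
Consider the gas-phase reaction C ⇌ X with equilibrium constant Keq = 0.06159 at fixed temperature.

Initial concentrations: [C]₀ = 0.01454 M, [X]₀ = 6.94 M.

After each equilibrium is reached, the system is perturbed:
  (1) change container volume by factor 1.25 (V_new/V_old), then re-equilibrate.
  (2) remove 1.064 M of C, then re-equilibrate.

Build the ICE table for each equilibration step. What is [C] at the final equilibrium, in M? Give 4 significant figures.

Q₀ = 477.3 vs Keq = 0.06159 ⇒ Q>K, reverse
Step 1:
                  C         X
  Initial   0.01454      6.94
  Change      6.537    -6.537
  Equil       6.551    0.4035
  solve Keq expr → x = -6.537; check Q = 0.06159
Then change container volume by factor 1.25 (V_new/V_old).
Step 2:
                  C         X
  Initial     5.241    0.3228
  Change          0         0
  Equil       5.241    0.3228
  solve Keq expr → x = 0; check Q = 0.06159
Then remove 1.064 M of C.
Step 3:
                  C         X
  Initial     4.177    0.3228
  Change    0.06173  -0.06173
  Equil       4.239    0.2611
  solve Keq expr → x = -0.06173; check Q = 0.06159

[C]_eq = 4.239 M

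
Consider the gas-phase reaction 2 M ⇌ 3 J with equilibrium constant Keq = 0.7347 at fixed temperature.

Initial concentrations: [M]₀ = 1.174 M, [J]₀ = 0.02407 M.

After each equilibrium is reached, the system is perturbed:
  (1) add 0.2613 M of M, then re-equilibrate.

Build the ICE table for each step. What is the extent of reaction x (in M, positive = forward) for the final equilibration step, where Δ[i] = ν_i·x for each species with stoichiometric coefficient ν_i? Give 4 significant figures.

x = 0.03942 M

Q₀ = 1.0118e-05 vs Keq = 0.7347 ⇒ Q<K, forward
Step 1:
                    M           J
  Initial       1.174     0.02407
  Change      -0.4631      0.6947
  Equil        0.7109      0.7187
  solve Keq expr → x = 0.2316; check Q = 0.7347
Then add 0.2613 M of M.
Step 2:
                    M           J
  Initial      0.9722      0.7187
  Change     -0.07883      0.1182
  Equil        0.8934       0.837
  solve Keq expr → x = 0.03942; check Q = 0.7347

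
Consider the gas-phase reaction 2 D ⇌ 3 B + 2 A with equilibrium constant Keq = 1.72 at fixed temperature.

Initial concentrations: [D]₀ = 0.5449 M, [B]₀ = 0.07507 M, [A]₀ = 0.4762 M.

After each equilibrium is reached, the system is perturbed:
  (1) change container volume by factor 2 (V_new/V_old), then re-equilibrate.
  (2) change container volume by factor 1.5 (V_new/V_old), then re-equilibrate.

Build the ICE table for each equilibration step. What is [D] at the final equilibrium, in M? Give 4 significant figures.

[D]_eq = 0.03002 M

Q₀ = 3.2311e-04 vs Keq = 1.72 ⇒ Q<K, forward
Step 1:
                   D          B          A
  I           0.5449    0.07507     0.4762
  C          -0.3087      0.463     0.3087
  E           0.2362     0.5381     0.7849
  solve Keq expr → x = 0.1543; check Q = 1.72
Then change container volume by factor 2 (V_new/V_old).
Step 2:
                   D          B          A
  I           0.1181      0.269     0.3924
  C         -0.05002    0.07503    0.05002
  E          0.06809     0.3441     0.4425
  solve Keq expr → x = 0.02501; check Q = 1.72
Then change container volume by factor 1.5 (V_new/V_old).
Step 3:
                   D          B          A
  I          0.04539     0.2294      0.295
  C         -0.01538    0.02307    0.01538
  E          0.03002     0.2524     0.3104
  solve Keq expr → x = 0.007689; check Q = 1.72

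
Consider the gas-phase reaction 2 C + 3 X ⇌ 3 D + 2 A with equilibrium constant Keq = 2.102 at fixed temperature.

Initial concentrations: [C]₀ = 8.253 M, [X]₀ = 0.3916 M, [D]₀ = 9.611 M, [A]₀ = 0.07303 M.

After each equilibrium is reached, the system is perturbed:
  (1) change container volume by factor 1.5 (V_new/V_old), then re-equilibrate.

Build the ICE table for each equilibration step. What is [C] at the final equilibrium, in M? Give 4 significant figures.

Q₀ = 1.158 vs Keq = 2.102 ⇒ Q<K, forward
Step 1:
                   C          X          D          A
  Initial      8.253     0.3916      9.611    0.07303
  Change    -0.01598   -0.02397    0.02397    0.01598
  Equil        8.237     0.3676      9.635    0.08901
  solve Keq expr → x = 0.007989; check Q = 2.102
Then change container volume by factor 1.5 (V_new/V_old).
Step 2:
                   C          X          D          A
  Initial      5.491     0.2451      6.423    0.05934
  Change           0          0          0          0
  Equil        5.491     0.2451      6.423    0.05934
  solve Keq expr → x = 0; check Q = 2.102

[C]_eq = 5.491 M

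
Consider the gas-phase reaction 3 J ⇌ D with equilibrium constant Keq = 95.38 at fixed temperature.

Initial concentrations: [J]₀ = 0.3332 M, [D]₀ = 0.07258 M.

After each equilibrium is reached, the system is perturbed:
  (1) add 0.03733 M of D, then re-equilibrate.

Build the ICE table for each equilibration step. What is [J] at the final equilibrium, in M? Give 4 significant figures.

[J]_eq = 0.1235 M

Q₀ = 1.962 vs Keq = 95.38 ⇒ Q<K, forward
Step 1:
                   J          D
  Initial     0.3332    0.07258
  Change     -0.2181    0.07271
  Equil       0.1151     0.1453
  solve Keq expr → x = 0.07271; check Q = 95.38
Then add 0.03733 M of D.
Step 2:
                   J          D
  Initial     0.1151     0.1826
  Change     0.00847  -0.002823
  Equil       0.1235     0.1798
  solve Keq expr → x = -0.002823; check Q = 95.38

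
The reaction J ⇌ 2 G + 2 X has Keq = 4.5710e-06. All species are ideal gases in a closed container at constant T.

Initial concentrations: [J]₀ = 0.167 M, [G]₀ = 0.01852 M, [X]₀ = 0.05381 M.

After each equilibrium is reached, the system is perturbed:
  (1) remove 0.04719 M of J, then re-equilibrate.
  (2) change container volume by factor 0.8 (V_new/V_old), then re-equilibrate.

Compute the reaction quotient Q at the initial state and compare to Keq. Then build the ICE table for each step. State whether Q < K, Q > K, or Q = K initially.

Q₀ = 5.9469e-06 vs Keq = 4.5710e-06 ⇒ Q>K, reverse
Step 1:
                  J         G         X
  init        0.167   0.01852   0.05381
  Δ       8.5403e-04 -0.001708 -0.001708
  eq         0.1679   0.01681    0.0521
  solve Keq expr → x = -8.5403e-04; check Q = 4.5710e-06
Then remove 0.04719 M of J.
Step 2:
                  J         G         X
  init       0.1207   0.01681    0.0521
  Δ       9.7269e-04 -0.001945 -0.001945
  eq         0.1216   0.01487   0.05016
  solve Keq expr → x = -9.7269e-04; check Q = 4.5710e-06
Then change container volume by factor 0.8 (V_new/V_old).
Step 3:
                  J         G         X
  init        0.152   0.01858    0.0627
  Δ        0.002113 -0.004226 -0.004226
  eq         0.1542   0.01436   0.05847
  solve Keq expr → x = -0.002113; check Q = 4.5710e-06

Q₀ = 5.9469e-06; Q > K (proceeds reverse)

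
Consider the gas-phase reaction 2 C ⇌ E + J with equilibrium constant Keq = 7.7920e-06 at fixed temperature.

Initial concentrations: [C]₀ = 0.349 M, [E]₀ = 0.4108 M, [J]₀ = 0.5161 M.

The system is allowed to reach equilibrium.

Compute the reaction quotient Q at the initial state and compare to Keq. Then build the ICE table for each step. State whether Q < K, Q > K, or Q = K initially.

Q₀ = 1.741 vs Keq = 7.7920e-06 ⇒ Q>K, reverse
Step 1:
                  C         E         J
  init        0.349    0.4108    0.5161
  Δ          0.8214   -0.4107   -0.4107
  eq           1.17 1.0127e-04    0.1054
  solve Keq expr → x = -0.4107; check Q = 7.7920e-06

Q₀ = 1.741; Q > K (proceeds reverse)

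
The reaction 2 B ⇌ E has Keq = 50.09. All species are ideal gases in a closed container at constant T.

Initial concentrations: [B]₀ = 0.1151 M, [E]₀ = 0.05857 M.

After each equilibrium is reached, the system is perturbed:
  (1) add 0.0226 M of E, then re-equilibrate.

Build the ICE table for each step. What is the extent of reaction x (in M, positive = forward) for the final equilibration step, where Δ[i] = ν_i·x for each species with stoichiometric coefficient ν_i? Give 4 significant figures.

Q₀ = 4.421 vs Keq = 50.09 ⇒ Q<K, forward
Step 1:
                  B         E
  init       0.1151   0.05857
  Δ        -0.07169   0.03584
  eq        0.04341   0.09441
  solve Keq expr → x = 0.03584; check Q = 50.09
Then add 0.0226 M of E.
Step 2:
                  B         E
  init      0.04341     0.117
  Δ        0.004455 -0.002228
  eq        0.04787    0.1148
  solve Keq expr → x = -0.002228; check Q = 50.09

x = -0.002228 M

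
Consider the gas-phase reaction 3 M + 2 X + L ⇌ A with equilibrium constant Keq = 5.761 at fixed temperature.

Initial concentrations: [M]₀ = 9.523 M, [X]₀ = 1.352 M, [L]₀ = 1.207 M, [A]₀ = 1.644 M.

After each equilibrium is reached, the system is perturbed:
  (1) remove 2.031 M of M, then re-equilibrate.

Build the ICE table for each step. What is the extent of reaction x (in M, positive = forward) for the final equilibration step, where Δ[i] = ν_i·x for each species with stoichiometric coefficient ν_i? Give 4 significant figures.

Q₀ = 8.6282e-04 vs Keq = 5.761 ⇒ Q<K, forward
Step 1:
                   M          X          L          A
  I            9.523      1.352      1.207      1.644
  C           -1.967     -1.311    -0.6555     0.6555
  E            7.556    0.04096     0.5515        2.3
  solve Keq expr → x = 0.6555; check Q = 5.761
Then remove 2.031 M of M.
Step 2:
                   M          X          L          A
  I            5.525    0.04096     0.5515        2.3
  C          0.03465     0.0231    0.01155   -0.01155
  E             5.56    0.06406      0.563      2.288
  solve Keq expr → x = -0.01155; check Q = 5.761

x = -0.01155 M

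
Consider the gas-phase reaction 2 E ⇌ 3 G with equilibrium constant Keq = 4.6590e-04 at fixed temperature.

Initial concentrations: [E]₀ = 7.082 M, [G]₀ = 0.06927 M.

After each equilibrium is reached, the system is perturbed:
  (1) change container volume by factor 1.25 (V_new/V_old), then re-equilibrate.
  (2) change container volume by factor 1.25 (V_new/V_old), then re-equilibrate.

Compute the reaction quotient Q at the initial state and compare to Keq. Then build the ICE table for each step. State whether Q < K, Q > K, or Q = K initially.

Q₀ = 6.6271e-06 vs Keq = 4.6590e-04 ⇒ Q<K, forward
Step 1:
                    E           G
  init          7.082     0.06927
  Δ           -0.1419      0.2128
  eq             6.94      0.2821
  solve Keq expr → x = 0.07093; check Q = 4.6590e-04
Then change container volume by factor 1.25 (V_new/V_old).
Step 2:
                    E           G
  init          5.552      0.2256
  Δ          -0.01139     0.01709
  eq            5.541      0.2427
  solve Keq expr → x = 0.005697; check Q = 4.6590e-04
Then change container volume by factor 1.25 (V_new/V_old).
Step 3:
                    E           G
  init          4.433      0.1942
  Δ         -0.009791     0.01469
  eq            4.423      0.2089
  solve Keq expr → x = 0.004896; check Q = 4.6590e-04

Q₀ = 6.6271e-06; Q < K (proceeds forward)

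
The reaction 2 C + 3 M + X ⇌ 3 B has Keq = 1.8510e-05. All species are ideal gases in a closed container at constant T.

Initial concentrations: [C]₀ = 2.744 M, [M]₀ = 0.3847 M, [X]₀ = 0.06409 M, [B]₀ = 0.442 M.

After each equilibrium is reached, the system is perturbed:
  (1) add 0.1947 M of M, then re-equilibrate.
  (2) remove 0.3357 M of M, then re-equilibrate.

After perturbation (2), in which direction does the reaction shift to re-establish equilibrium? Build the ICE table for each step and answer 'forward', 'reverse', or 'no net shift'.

Q₀ = 3.143 vs Keq = 1.8510e-05 ⇒ Q>K, reverse
Step 1:
                    C           M           X           B
  I             2.744      0.3847     0.06409       0.442
  C            0.2773       0.416      0.1387      -0.416
  E             3.021      0.8007      0.2028     0.02601
  solve Keq expr → x = -0.1387; check Q = 1.8510e-05
Then add 0.1947 M of M.
Step 2:
                    C           M           X           B
  I             3.021      0.9954      0.2028     0.02601
  C         -0.003996   -0.005995   -0.001998    0.005995
  E             3.017      0.9894      0.2008       0.032
  solve Keq expr → x = 0.001998; check Q = 1.8510e-05
Then remove 0.3357 M of M.
Step 3:
                    C           M           X           B
  I             3.017      0.6537      0.2008       0.032
  C          0.006911     0.01037    0.003456    -0.01037
  E             3.024      0.6641      0.2042     0.02163
  solve Keq expr → x = -0.003456; check Q = 1.8510e-05

Direction: reverse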